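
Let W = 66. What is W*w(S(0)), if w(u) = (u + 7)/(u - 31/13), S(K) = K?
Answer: -6006/31 ≈ -193.74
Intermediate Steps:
w(u) = (7 + u)/(-31/13 + u) (w(u) = (7 + u)/(u - 31*1/13) = (7 + u)/(u - 31/13) = (7 + u)/(-31/13 + u))
W*w(S(0)) = 66*(13*(7 + 0)/(-31 + 13*0)) = 66*(13*7/(-31 + 0)) = 66*(13*7/(-31)) = 66*(13*(-1/31)*7) = 66*(-91/31) = -6006/31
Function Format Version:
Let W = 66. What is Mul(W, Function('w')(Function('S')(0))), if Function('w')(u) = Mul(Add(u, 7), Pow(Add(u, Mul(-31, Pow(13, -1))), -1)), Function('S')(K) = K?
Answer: Rational(-6006, 31) ≈ -193.74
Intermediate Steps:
Function('w')(u) = Mul(Pow(Add(Rational(-31, 13), u), -1), Add(7, u)) (Function('w')(u) = Mul(Add(7, u), Pow(Add(u, Mul(-31, Rational(1, 13))), -1)) = Mul(Add(7, u), Pow(Add(u, Rational(-31, 13)), -1)) = Mul(Add(7, u), Pow(Add(Rational(-31, 13), u), -1)) = Mul(Pow(Add(Rational(-31, 13), u), -1), Add(7, u)))
Mul(W, Function('w')(Function('S')(0))) = Mul(66, Mul(13, Pow(Add(-31, Mul(13, 0)), -1), Add(7, 0))) = Mul(66, Mul(13, Pow(Add(-31, 0), -1), 7)) = Mul(66, Mul(13, Pow(-31, -1), 7)) = Mul(66, Mul(13, Rational(-1, 31), 7)) = Mul(66, Rational(-91, 31)) = Rational(-6006, 31)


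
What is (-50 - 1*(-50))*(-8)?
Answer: 0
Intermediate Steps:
(-50 - 1*(-50))*(-8) = (-50 + 50)*(-8) = 0*(-8) = 0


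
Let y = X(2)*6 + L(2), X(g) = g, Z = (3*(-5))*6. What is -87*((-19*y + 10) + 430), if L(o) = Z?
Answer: -167214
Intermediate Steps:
Z = -90 (Z = -15*6 = -90)
L(o) = -90
y = -78 (y = 2*6 - 90 = 12 - 90 = -78)
-87*((-19*y + 10) + 430) = -87*((-19*(-78) + 10) + 430) = -87*((1482 + 10) + 430) = -87*(1492 + 430) = -87*1922 = -167214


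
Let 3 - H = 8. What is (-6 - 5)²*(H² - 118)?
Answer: -11253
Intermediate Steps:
H = -5 (H = 3 - 1*8 = 3 - 8 = -5)
(-6 - 5)²*(H² - 118) = (-6 - 5)²*((-5)² - 118) = (-11)²*(25 - 118) = 121*(-93) = -11253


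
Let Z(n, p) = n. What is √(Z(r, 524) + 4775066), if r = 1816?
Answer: √4776882 ≈ 2185.6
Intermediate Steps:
√(Z(r, 524) + 4775066) = √(1816 + 4775066) = √4776882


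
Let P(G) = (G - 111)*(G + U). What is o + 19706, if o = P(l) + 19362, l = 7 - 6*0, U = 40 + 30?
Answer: 31060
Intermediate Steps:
U = 70
l = 7 (l = 7 + 0 = 7)
P(G) = (-111 + G)*(70 + G) (P(G) = (G - 111)*(G + 70) = (-111 + G)*(70 + G))
o = 11354 (o = (-7770 + 7² - 41*7) + 19362 = (-7770 + 49 - 287) + 19362 = -8008 + 19362 = 11354)
o + 19706 = 11354 + 19706 = 31060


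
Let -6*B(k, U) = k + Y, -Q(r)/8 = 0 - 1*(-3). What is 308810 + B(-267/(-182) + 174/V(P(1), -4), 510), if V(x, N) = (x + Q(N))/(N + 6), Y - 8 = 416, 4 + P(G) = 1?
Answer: 3034308877/9828 ≈ 3.0874e+5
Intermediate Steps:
P(G) = -3 (P(G) = -4 + 1 = -3)
Q(r) = -24 (Q(r) = -8*(0 - 1*(-3)) = -8*(0 + 3) = -8*3 = -24)
Y = 424 (Y = 8 + 416 = 424)
V(x, N) = (-24 + x)/(6 + N) (V(x, N) = (x - 24)/(N + 6) = (-24 + x)/(6 + N))
B(k, U) = -212/3 - k/6 (B(k, U) = -(k + 424)/6 = -(424 + k)/6 = -212/3 - k/6)
308810 + B(-267/(-182) + 174/V(P(1), -4), 510) = 308810 + (-212/3 - (-267/(-182) + 174/(((-24 - 3)/(6 - 4))))/6) = 308810 + (-212/3 - (-267*(-1/182) + 174/((-27/2)))/6) = 308810 + (-212/3 - (267/182 + 174/(((½)*(-27))))/6) = 308810 + (-212/3 - (267/182 + 174/(-27/2))/6) = 308810 + (-212/3 - (267/182 + 174*(-2/27))/6) = 308810 + (-212/3 - (267/182 - 116/9)/6) = 308810 + (-212/3 - ⅙*(-18709/1638)) = 308810 + (-212/3 + 18709/9828) = 308810 - 675803/9828 = 3034308877/9828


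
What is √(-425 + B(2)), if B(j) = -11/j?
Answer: I*√1722/2 ≈ 20.749*I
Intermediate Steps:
√(-425 + B(2)) = √(-425 - 11/2) = √(-861/2) = I*√1722/2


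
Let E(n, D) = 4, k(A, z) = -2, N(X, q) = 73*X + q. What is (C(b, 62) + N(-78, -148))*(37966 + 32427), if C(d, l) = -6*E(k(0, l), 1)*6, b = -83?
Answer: -421372498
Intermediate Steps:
N(X, q) = q + 73*X
C(d, l) = -144 (C(d, l) = -6*4*6 = -24*6 = -144)
(C(b, 62) + N(-78, -148))*(37966 + 32427) = (-144 + (-148 + 73*(-78)))*(37966 + 32427) = (-144 + (-148 - 5694))*70393 = (-144 - 5842)*70393 = -5986*70393 = -421372498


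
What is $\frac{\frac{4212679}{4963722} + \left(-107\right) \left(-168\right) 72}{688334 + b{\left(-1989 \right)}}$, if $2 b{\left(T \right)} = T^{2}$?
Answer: $\frac{6424410613063}{13235241040329} \approx 0.4854$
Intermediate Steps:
$b{\left(T \right)} = \frac{T^{2}}{2}$
$\frac{\frac{4212679}{4963722} + \left(-107\right) \left(-168\right) 72}{688334 + b{\left(-1989 \right)}} = \frac{\frac{4212679}{4963722} + \left(-107\right) \left(-168\right) 72}{688334 + \frac{\left(-1989\right)^{2}}{2}} = \frac{4212679 \cdot \frac{1}{4963722} + 17976 \cdot 72}{688334 + \frac{1}{2} \cdot 3956121} = \frac{\frac{4212679}{4963722} + 1294272}{688334 + \frac{3956121}{2}} = \frac{6424410613063}{4963722 \cdot \frac{5332789}{2}} = \frac{6424410613063}{4963722} \cdot \frac{2}{5332789} = \frac{6424410613063}{13235241040329}$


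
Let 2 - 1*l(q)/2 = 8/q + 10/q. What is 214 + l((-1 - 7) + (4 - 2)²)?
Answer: 227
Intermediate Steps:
l(q) = 4 - 36/q (l(q) = 4 - 2*(8/q + 10/q) = 4 - 36/q)
214 + l((-1 - 7) + (4 - 2)²) = 214 + (4 - 36/((-1 - 7) + (4 - 2)²)) = 214 + (4 - 36/(-8 + 2²)) = 214 + (4 - 36/(-8 + 4)) = 214 + (4 - 36/(-4)) = 214 + (4 - 36*(-¼)) = 214 + (4 + 9) = 214 + 13 = 227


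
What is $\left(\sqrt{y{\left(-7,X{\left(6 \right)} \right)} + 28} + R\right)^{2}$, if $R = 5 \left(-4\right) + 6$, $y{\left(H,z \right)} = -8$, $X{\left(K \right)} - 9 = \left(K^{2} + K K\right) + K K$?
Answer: $216 - 56 \sqrt{5} \approx 90.78$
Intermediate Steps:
$X{\left(K \right)} = 9 + 3 K^{2}$ ($X{\left(K \right)} = 9 + \left(\left(K^{2} + K K\right) + K K\right) = 9 + \left(\left(K^{2} + K^{2}\right) + K^{2}\right) = 9 + \left(2 K^{2} + K^{2}\right) = 9 + 3 K^{2}$)
$R = -14$ ($R = -20 + 6 = -14$)
$\left(\sqrt{y{\left(-7,X{\left(6 \right)} \right)} + 28} + R\right)^{2} = \left(\sqrt{-8 + 28} - 14\right)^{2} = \left(\sqrt{20} - 14\right)^{2} = \left(2 \sqrt{5} - 14\right)^{2} = \left(-14 + 2 \sqrt{5}\right)^{2}$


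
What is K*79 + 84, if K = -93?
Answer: -7263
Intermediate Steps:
K*79 + 84 = -93*79 + 84 = -7347 + 84 = -7263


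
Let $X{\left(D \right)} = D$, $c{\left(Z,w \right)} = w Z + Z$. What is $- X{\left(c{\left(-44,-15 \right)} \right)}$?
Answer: $-616$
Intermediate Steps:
$c{\left(Z,w \right)} = Z + Z w$ ($c{\left(Z,w \right)} = Z w + Z = Z + Z w$)
$- X{\left(c{\left(-44,-15 \right)} \right)} = - \left(-44\right) \left(1 - 15\right) = - \left(-44\right) \left(-14\right) = \left(-1\right) 616 = -616$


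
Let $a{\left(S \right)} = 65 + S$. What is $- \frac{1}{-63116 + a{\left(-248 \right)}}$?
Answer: $\frac{1}{63299} \approx 1.5798 \cdot 10^{-5}$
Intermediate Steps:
$- \frac{1}{-63116 + a{\left(-248 \right)}} = - \frac{1}{-63116 + \left(65 - 248\right)} = - \frac{1}{-63116 - 183} = - \frac{1}{-63299} = \left(-1\right) \left(- \frac{1}{63299}\right) = \frac{1}{63299}$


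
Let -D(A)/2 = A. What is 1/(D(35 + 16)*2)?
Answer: -1/204 ≈ -0.0049020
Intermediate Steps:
D(A) = -2*A
1/(D(35 + 16)*2) = 1/(-2*(35 + 16)*2) = 1/(-2*51*2) = 1/(-102*2) = 1/(-204) = -1/204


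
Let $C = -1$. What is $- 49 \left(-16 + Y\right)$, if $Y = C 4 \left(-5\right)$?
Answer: $-196$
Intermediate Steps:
$Y = 20$ ($Y = \left(-1\right) 4 \left(-5\right) = \left(-4\right) \left(-5\right) = 20$)
$- 49 \left(-16 + Y\right) = - 49 \left(-16 + 20\right) = \left(-49\right) 4 = -196$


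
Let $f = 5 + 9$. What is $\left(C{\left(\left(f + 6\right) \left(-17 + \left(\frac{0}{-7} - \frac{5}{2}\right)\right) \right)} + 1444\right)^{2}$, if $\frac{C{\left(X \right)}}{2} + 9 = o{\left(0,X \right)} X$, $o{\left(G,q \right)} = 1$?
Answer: $417316$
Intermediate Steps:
$f = 14$
$C{\left(X \right)} = -18 + 2 X$ ($C{\left(X \right)} = -18 + 2 \cdot 1 X = -18 + 2 X$)
$\left(C{\left(\left(f + 6\right) \left(-17 + \left(\frac{0}{-7} - \frac{5}{2}\right)\right) \right)} + 1444\right)^{2} = \left(\left(-18 + 2 \left(14 + 6\right) \left(-17 + \left(\frac{0}{-7} - \frac{5}{2}\right)\right)\right) + 1444\right)^{2} = \left(\left(-18 + 2 \cdot 20 \left(-17 + \left(0 \left(- \frac{1}{7}\right) - \frac{5}{2}\right)\right)\right) + 1444\right)^{2} = \left(\left(-18 + 2 \cdot 20 \left(-17 + \left(0 - \frac{5}{2}\right)\right)\right) + 1444\right)^{2} = \left(\left(-18 + 2 \cdot 20 \left(-17 - \frac{5}{2}\right)\right) + 1444\right)^{2} = \left(\left(-18 + 2 \cdot 20 \left(- \frac{39}{2}\right)\right) + 1444\right)^{2} = \left(\left(-18 + 2 \left(-390\right)\right) + 1444\right)^{2} = \left(\left(-18 - 780\right) + 1444\right)^{2} = \left(-798 + 1444\right)^{2} = 646^{2} = 417316$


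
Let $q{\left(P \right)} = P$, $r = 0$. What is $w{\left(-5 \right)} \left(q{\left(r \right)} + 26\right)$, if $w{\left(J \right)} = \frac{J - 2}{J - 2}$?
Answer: $26$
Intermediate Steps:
$w{\left(J \right)} = 1$ ($w{\left(J \right)} = \frac{-2 + J}{-2 + J} = 1$)
$w{\left(-5 \right)} \left(q{\left(r \right)} + 26\right) = 1 \left(0 + 26\right) = 1 \cdot 26 = 26$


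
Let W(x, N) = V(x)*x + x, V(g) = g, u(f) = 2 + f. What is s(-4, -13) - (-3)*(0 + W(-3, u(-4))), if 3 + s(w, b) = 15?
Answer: 30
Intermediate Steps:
s(w, b) = 12 (s(w, b) = -3 + 15 = 12)
W(x, N) = x + x**2 (W(x, N) = x*x + x = x**2 + x = x + x**2)
s(-4, -13) - (-3)*(0 + W(-3, u(-4))) = 12 - (-3)*(0 - 3*(1 - 3)) = 12 - (-3)*(0 - 3*(-2)) = 12 - (-3)*(0 + 6) = 12 - (-3)*6 = 12 - 1*(-18) = 12 + 18 = 30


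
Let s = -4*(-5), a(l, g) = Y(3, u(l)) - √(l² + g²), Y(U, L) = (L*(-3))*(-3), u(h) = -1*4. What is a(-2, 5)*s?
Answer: -720 - 20*√29 ≈ -827.70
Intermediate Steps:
u(h) = -4
Y(U, L) = 9*L (Y(U, L) = -3*L*(-3) = 9*L)
a(l, g) = -36 - √(g² + l²) (a(l, g) = 9*(-4) - √(l² + g²) = -36 - √(g² + l²))
s = 20
a(-2, 5)*s = (-36 - √(5² + (-2)²))*20 = (-36 - √(25 + 4))*20 = (-36 - √29)*20 = -720 - 20*√29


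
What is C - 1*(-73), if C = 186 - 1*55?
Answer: 204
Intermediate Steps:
C = 131 (C = 186 - 55 = 131)
C - 1*(-73) = 131 - 1*(-73) = 131 + 73 = 204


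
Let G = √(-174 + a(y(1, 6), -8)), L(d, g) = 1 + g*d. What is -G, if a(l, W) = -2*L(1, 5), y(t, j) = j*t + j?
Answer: -I*√186 ≈ -13.638*I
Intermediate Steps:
L(d, g) = 1 + d*g
y(t, j) = j + j*t
a(l, W) = -12 (a(l, W) = -2*(1 + 1*5) = -2*(1 + 5) = -2*6 = -12)
G = I*√186 (G = √(-174 - 12) = √(-186) = I*√186 ≈ 13.638*I)
-G = -I*√186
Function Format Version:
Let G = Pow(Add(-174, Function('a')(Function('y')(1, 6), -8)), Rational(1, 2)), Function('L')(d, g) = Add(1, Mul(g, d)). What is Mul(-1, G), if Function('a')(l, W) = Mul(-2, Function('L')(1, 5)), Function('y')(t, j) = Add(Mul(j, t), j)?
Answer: Mul(-1, I, Pow(186, Rational(1, 2))) ≈ Mul(-13.638, I)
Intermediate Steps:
Function('L')(d, g) = Add(1, Mul(d, g))
Function('y')(t, j) = Add(j, Mul(j, t))
Function('a')(l, W) = -12 (Function('a')(l, W) = Mul(-2, Add(1, Mul(1, 5))) = Mul(-2, Add(1, 5)) = Mul(-2, 6) = -12)
G = Mul(I, Pow(186, Rational(1, 2))) (G = Pow(Add(-174, -12), Rational(1, 2)) = Pow(-186, Rational(1, 2)) = Mul(I, Pow(186, Rational(1, 2))) ≈ Mul(13.638, I))
Mul(-1, G) = Mul(-1, Mul(I, Pow(186, Rational(1, 2)))) = Mul(-1, I, Pow(186, Rational(1, 2)))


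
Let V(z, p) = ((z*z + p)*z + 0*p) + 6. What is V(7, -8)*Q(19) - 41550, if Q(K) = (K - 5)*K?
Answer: 36388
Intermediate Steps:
Q(K) = K*(-5 + K) (Q(K) = (-5 + K)*K = K*(-5 + K))
V(z, p) = 6 + z*(p + z**2) (V(z, p) = ((z**2 + p)*z + 0) + 6 = ((p + z**2)*z + 0) + 6 = (z*(p + z**2) + 0) + 6 = z*(p + z**2) + 6 = 6 + z*(p + z**2))
V(7, -8)*Q(19) - 41550 = (6 + 7**3 - 8*7)*(19*(-5 + 19)) - 41550 = (6 + 343 - 56)*(19*14) - 41550 = 293*266 - 41550 = 77938 - 41550 = 36388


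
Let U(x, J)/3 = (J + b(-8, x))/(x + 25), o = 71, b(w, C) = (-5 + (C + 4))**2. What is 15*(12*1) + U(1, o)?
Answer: 4893/26 ≈ 188.19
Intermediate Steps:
b(w, C) = (-1 + C)**2 (b(w, C) = (-5 + (4 + C))**2 = (-1 + C)**2)
U(x, J) = 3*(J + (-1 + x)**2)/(25 + x) (U(x, J) = 3*((J + (-1 + x)**2)/(x + 25)) = 3*((J + (-1 + x)**2)/(25 + x)) = 3*(J + (-1 + x)**2)/(25 + x))
15*(12*1) + U(1, o) = 15*(12*1) + 3*(71 + (-1 + 1)**2)/(25 + 1) = 15*12 + 3*(71 + 0**2)/26 = 180 + 3*(1/26)*(71 + 0) = 180 + 3*(1/26)*71 = 180 + 213/26 = 4893/26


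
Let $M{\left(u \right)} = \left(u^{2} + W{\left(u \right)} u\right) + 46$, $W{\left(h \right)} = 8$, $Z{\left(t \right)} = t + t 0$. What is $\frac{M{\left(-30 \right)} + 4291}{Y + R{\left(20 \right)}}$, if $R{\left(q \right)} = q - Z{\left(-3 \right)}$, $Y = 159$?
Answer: $\frac{4997}{182} \approx 27.456$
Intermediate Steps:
$Z{\left(t \right)} = t$ ($Z{\left(t \right)} = t + 0 = t$)
$R{\left(q \right)} = 3 + q$ ($R{\left(q \right)} = q - -3 = q + 3 = 3 + q$)
$M{\left(u \right)} = 46 + u^{2} + 8 u$ ($M{\left(u \right)} = \left(u^{2} + 8 u\right) + 46 = 46 + u^{2} + 8 u$)
$\frac{M{\left(-30 \right)} + 4291}{Y + R{\left(20 \right)}} = \frac{\left(46 + \left(-30\right)^{2} + 8 \left(-30\right)\right) + 4291}{159 + \left(3 + 20\right)} = \frac{\left(46 + 900 - 240\right) + 4291}{159 + 23} = \frac{706 + 4291}{182} = 4997 \cdot \frac{1}{182} = \frac{4997}{182}$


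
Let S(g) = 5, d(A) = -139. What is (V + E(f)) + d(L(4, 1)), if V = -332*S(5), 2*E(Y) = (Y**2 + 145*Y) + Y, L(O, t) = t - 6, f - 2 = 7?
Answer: -2203/2 ≈ -1101.5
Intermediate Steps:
f = 9 (f = 2 + 7 = 9)
L(O, t) = -6 + t
E(Y) = Y**2/2 + 73*Y (E(Y) = ((Y**2 + 145*Y) + Y)/2 = (Y**2 + 146*Y)/2 = Y**2/2 + 73*Y)
V = -1660 (V = -332*5 = -1660)
(V + E(f)) + d(L(4, 1)) = (-1660 + (1/2)*9*(146 + 9)) - 139 = (-1660 + (1/2)*9*155) - 139 = (-1660 + 1395/2) - 139 = -1925/2 - 139 = -2203/2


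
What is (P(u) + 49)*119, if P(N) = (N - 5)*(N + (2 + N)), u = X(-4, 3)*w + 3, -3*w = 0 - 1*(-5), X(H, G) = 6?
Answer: 22967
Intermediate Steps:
w = -5/3 (w = -(0 - 1*(-5))/3 = -(0 + 5)/3 = -1/3*5 = -5/3 ≈ -1.6667)
u = -7 (u = 6*(-5/3) + 3 = -10 + 3 = -7)
P(N) = (-5 + N)*(2 + 2*N)
(P(u) + 49)*119 = ((-10 - 8*(-7) + 2*(-7)**2) + 49)*119 = ((-10 + 56 + 2*49) + 49)*119 = ((-10 + 56 + 98) + 49)*119 = (144 + 49)*119 = 193*119 = 22967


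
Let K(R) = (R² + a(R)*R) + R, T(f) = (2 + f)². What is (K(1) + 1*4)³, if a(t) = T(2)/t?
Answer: 10648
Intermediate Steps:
a(t) = 16/t (a(t) = (2 + 2)²/t = 4²/t = 16/t)
K(R) = 16 + R + R² (K(R) = (R² + (16/R)*R) + R = (R² + 16) + R = (16 + R²) + R = 16 + R + R²)
(K(1) + 1*4)³ = ((16 + 1*(1 + 1)) + 1*4)³ = ((16 + 1*2) + 4)³ = ((16 + 2) + 4)³ = (18 + 4)³ = 22³ = 10648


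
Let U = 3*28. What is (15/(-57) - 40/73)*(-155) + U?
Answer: 290883/1387 ≈ 209.72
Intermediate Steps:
U = 84
(15/(-57) - 40/73)*(-155) + U = (15/(-57) - 40/73)*(-155) + 84 = (15*(-1/57) - 40*1/73)*(-155) + 84 = (-5/19 - 40/73)*(-155) + 84 = -1125/1387*(-155) + 84 = 174375/1387 + 84 = 290883/1387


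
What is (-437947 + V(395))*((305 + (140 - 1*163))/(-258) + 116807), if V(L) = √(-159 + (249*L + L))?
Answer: -2199656251338/43 + 5022654*√98591/43 ≈ -5.1118e+10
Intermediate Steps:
V(L) = √(-159 + 250*L)
(-437947 + V(395))*((305 + (140 - 1*163))/(-258) + 116807) = (-437947 + √(-159 + 250*395))*((305 + (140 - 1*163))/(-258) + 116807) = (-437947 + √(-159 + 98750))*(-(305 + (140 - 163))/258 + 116807) = (-437947 + √98591)*(-(305 - 23)/258 + 116807) = (-437947 + √98591)*(-1/258*282 + 116807) = (-437947 + √98591)*(-47/43 + 116807) = (-437947 + √98591)*(5022654/43) = -2199656251338/43 + 5022654*√98591/43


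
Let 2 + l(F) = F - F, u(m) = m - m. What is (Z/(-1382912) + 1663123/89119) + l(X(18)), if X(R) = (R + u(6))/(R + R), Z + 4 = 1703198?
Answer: 950839169517/61621867264 ≈ 15.430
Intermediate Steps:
Z = 1703194 (Z = -4 + 1703198 = 1703194)
u(m) = 0
X(R) = ½ (X(R) = (R + 0)/(R + R) = R/((2*R)) = R*(1/(2*R)) = ½)
l(F) = -2 (l(F) = -2 + (F - F) = -2 + 0 = -2)
(Z/(-1382912) + 1663123/89119) + l(X(18)) = (1703194/(-1382912) + 1663123/89119) - 2 = (1703194*(-1/1382912) + 1663123*(1/89119)) - 2 = (-851597/691456 + 1663123/89119) - 2 = 1074082904045/61621867264 - 2 = 950839169517/61621867264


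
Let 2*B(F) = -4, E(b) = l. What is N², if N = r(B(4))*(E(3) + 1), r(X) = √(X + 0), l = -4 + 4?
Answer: -2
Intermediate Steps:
l = 0
E(b) = 0
B(F) = -2 (B(F) = (½)*(-4) = -2)
r(X) = √X
N = I*√2 (N = √(-2)*(0 + 1) = (I*√2)*1 = I*√2 ≈ 1.4142*I)
N² = (I*√2)² = -2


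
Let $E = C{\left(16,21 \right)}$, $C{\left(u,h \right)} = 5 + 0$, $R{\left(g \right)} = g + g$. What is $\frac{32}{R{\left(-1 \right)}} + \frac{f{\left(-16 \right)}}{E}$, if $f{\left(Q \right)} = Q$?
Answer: $- \frac{96}{5} \approx -19.2$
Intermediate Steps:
$R{\left(g \right)} = 2 g$
$C{\left(u,h \right)} = 5$
$E = 5$
$\frac{32}{R{\left(-1 \right)}} + \frac{f{\left(-16 \right)}}{E} = \frac{32}{2 \left(-1\right)} - \frac{16}{5} = \frac{32}{-2} - \frac{16}{5} = 32 \left(- \frac{1}{2}\right) - \frac{16}{5} = -16 - \frac{16}{5} = - \frac{96}{5}$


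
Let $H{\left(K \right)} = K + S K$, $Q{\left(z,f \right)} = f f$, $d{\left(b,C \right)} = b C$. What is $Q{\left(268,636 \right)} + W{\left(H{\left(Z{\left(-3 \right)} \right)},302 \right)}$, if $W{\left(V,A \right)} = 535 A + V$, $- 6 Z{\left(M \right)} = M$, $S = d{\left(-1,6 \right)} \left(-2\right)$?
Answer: $\frac{1132145}{2} \approx 5.6607 \cdot 10^{5}$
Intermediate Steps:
$d{\left(b,C \right)} = C b$
$Q{\left(z,f \right)} = f^{2}$
$S = 12$ ($S = 6 \left(-1\right) \left(-2\right) = \left(-6\right) \left(-2\right) = 12$)
$Z{\left(M \right)} = - \frac{M}{6}$
$H{\left(K \right)} = 13 K$ ($H{\left(K \right)} = K + 12 K = 13 K$)
$W{\left(V,A \right)} = V + 535 A$
$Q{\left(268,636 \right)} + W{\left(H{\left(Z{\left(-3 \right)} \right)},302 \right)} = 636^{2} + \left(13 \left(\left(- \frac{1}{6}\right) \left(-3\right)\right) + 535 \cdot 302\right) = 404496 + \left(13 \cdot \frac{1}{2} + 161570\right) = 404496 + \left(\frac{13}{2} + 161570\right) = 404496 + \frac{323153}{2} = \frac{1132145}{2}$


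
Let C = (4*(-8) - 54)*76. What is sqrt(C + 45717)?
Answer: sqrt(39181) ≈ 197.94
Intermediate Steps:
C = -6536 (C = (-32 - 54)*76 = -86*76 = -6536)
sqrt(C + 45717) = sqrt(-6536 + 45717) = sqrt(39181)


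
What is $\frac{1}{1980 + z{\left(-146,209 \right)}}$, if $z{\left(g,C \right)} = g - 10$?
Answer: $\frac{1}{1824} \approx 0.00054825$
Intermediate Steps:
$z{\left(g,C \right)} = -10 + g$
$\frac{1}{1980 + z{\left(-146,209 \right)}} = \frac{1}{1980 - 156} = \frac{1}{1824}$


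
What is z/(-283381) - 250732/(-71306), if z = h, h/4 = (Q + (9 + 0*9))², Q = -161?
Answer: 32231434798/10103382793 ≈ 3.1902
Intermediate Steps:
h = 92416 (h = 4*(-161 + (9 + 0*9))² = 4*(-161 + (9 + 0))² = 4*(-161 + 9)² = 4*(-152)² = 4*23104 = 92416)
z = 92416
z/(-283381) - 250732/(-71306) = 92416/(-283381) - 250732/(-71306) = 92416*(-1/283381) - 250732*(-1/71306) = -92416/283381 + 125366/35653 = 32231434798/10103382793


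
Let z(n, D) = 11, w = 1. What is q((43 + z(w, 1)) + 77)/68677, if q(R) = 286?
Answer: 286/68677 ≈ 0.0041644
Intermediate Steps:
q((43 + z(w, 1)) + 77)/68677 = 286/68677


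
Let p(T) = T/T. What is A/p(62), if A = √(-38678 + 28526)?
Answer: 6*I*√282 ≈ 100.76*I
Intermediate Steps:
p(T) = 1
A = 6*I*√282 (A = √(-10152) = 6*I*√282 ≈ 100.76*I)
A/p(62) = (6*I*√282)/1 = (6*I*√282)*1 = 6*I*√282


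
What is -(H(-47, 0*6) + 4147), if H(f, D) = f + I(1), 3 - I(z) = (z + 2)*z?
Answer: -4100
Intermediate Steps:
I(z) = 3 - z*(2 + z) (I(z) = 3 - (z + 2)*z = 3 - (2 + z)*z = 3 - z*(2 + z))
H(f, D) = f (H(f, D) = f + (3 - 1*1**2 - 2*1) = f + (3 - 1*1 - 2) = f + (3 - 1 - 2) = f + 0 = f)
-(H(-47, 0*6) + 4147) = -(-47 + 4147) = -1*4100 = -4100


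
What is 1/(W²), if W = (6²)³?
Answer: 1/2176782336 ≈ 4.5939e-10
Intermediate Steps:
W = 46656 (W = 36³ = 46656)
1/(W²) = 1/(46656²) = 1/2176782336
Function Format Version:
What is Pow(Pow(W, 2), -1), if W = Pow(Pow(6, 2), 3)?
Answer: Rational(1, 2176782336) ≈ 4.5939e-10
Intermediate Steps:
W = 46656 (W = Pow(36, 3) = 46656)
Pow(Pow(W, 2), -1) = Pow(Pow(46656, 2), -1) = Pow(2176782336, -1) = Rational(1, 2176782336)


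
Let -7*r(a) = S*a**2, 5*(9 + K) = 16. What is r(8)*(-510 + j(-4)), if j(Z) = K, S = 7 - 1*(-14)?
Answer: 495168/5 ≈ 99034.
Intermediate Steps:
S = 21 (S = 7 + 14 = 21)
K = -29/5 (K = -9 + (1/5)*16 = -9 + 16/5 = -29/5 ≈ -5.8000)
j(Z) = -29/5
r(a) = -3*a**2
r(8)*(-510 + j(-4)) = (-3*8**2)*(-510 - 29/5) = -3*64*(-2579/5) = -192*(-2579/5) = 495168/5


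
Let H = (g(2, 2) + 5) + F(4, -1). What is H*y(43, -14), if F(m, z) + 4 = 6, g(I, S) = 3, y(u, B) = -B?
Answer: 140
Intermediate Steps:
F(m, z) = 2 (F(m, z) = -4 + 6 = 2)
H = 10 (H = (3 + 5) + 2 = 8 + 2 = 10)
H*y(43, -14) = 10*(-1*(-14)) = 10*14 = 140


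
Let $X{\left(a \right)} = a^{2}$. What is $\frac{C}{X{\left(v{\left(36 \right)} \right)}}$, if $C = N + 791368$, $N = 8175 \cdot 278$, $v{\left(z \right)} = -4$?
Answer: $\frac{1532009}{8} \approx 1.915 \cdot 10^{5}$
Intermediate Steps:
$N = 2272650$
$C = 3064018$ ($C = 2272650 + 791368 = 3064018$)
$\frac{C}{X{\left(v{\left(36 \right)} \right)}} = \frac{3064018}{\left(-4\right)^{2}} = \frac{3064018}{16} = 3064018 \cdot \frac{1}{16} = \frac{1532009}{8}$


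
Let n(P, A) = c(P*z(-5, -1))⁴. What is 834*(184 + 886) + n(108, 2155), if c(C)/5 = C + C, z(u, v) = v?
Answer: 1360489852380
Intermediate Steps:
c(C) = 10*C (c(C) = 5*(C + C) = 5*(2*C) = 10*C)
n(P, A) = 10000*P⁴ (n(P, A) = (10*(P*(-1)))⁴ = (10*(-P))⁴ = (-10*P)⁴ = 10000*P⁴)
834*(184 + 886) + n(108, 2155) = 834*(184 + 886) + 10000*108⁴ = 834*1070 + 10000*136048896 = 892380 + 1360488960000 = 1360489852380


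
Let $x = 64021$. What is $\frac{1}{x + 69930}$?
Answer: $\frac{1}{133951} \approx 7.4654 \cdot 10^{-6}$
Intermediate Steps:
$\frac{1}{x + 69930} = \frac{1}{64021 + 69930} = \frac{1}{133951}$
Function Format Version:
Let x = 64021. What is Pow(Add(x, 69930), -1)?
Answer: Rational(1, 133951) ≈ 7.4654e-6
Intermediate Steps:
Pow(Add(x, 69930), -1) = Pow(Add(64021, 69930), -1) = Pow(133951, -1) = Rational(1, 133951)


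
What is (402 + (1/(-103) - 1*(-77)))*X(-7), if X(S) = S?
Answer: -345352/103 ≈ -3352.9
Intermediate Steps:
(402 + (1/(-103) - 1*(-77)))*X(-7) = (402 + (1/(-103) - 1*(-77)))*(-7) = (402 + (-1/103 + 77))*(-7) = (402 + 7930/103)*(-7) = (49336/103)*(-7) = -345352/103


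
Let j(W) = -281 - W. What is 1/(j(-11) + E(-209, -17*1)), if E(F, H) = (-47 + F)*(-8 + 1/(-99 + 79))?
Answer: 5/8954 ≈ 0.00055841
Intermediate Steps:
E(F, H) = 7567/20 - 161*F/20 (E(F, H) = (-47 + F)*(-8 + 1/(-20)) = (-47 + F)*(-8 - 1/20) = (-47 + F)*(-161/20) = 7567/20 - 161*F/20)
1/(j(-11) + E(-209, -17*1)) = 1/((-281 - 1*(-11)) + (7567/20 - 161/20*(-209))) = 1/((-281 + 11) + (7567/20 + 33649/20)) = 1/(-270 + 10304/5) = 1/(8954/5) = 5/8954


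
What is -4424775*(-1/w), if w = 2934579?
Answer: 1474925/978193 ≈ 1.5078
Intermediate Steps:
-4424775*(-1/w) = -4424775/((-1*2934579)) = -4424775/(-2934579) = -4424775*(-1/2934579) = 1474925/978193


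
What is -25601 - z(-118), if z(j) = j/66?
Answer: -844774/33 ≈ -25599.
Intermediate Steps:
z(j) = j/66 (z(j) = j*(1/66) = j/66)
-25601 - z(-118) = -25601 - (-118)/66 = -25601 - 1*(-59/33) = -25601 + 59/33 = -844774/33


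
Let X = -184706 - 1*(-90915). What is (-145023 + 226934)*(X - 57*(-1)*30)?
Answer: -7542446791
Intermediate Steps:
X = -93791 (X = -184706 + 90915 = -93791)
(-145023 + 226934)*(X - 57*(-1)*30) = (-145023 + 226934)*(-93791 - 57*(-1)*30) = 81911*(-93791 + 57*30) = 81911*(-93791 + 1710) = 81911*(-92081) = -7542446791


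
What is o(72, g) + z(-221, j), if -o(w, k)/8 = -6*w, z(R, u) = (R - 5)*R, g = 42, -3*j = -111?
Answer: 53402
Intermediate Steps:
j = 37 (j = -⅓*(-111) = 37)
z(R, u) = R*(-5 + R) (z(R, u) = (-5 + R)*R = R*(-5 + R))
o(w, k) = 48*w (o(w, k) = -(-48)*w = 48*w)
o(72, g) + z(-221, j) = 48*72 - 221*(-5 - 221) = 3456 - 221*(-226) = 3456 + 49946 = 53402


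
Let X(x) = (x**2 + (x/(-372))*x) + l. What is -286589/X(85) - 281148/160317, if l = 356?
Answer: -5960805392824/150318937173 ≈ -39.654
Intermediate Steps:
X(x) = 356 + 371*x**2/372 (X(x) = (x**2 + (x/(-372))*x) + 356 = (x**2 + (x*(-1/372))*x) + 356 = (x**2 + (-x/372)*x) + 356 = (x**2 - x**2/372) + 356 = 371*x**2/372 + 356 = 356 + 371*x**2/372)
-286589/X(85) - 281148/160317 = -286589/(356 + (371/372)*85**2) - 281148/160317 = -286589/(356 + (371/372)*7225) - 281148*1/160317 = -286589/(356 + 2680475/372) - 93716/53439 = -286589/2812907/372 - 93716/53439 = -286589*372/2812907 - 93716/53439 = -106611108/2812907 - 93716/53439 = -5960805392824/150318937173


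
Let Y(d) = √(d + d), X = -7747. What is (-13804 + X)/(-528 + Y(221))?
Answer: 5689464/139171 + 21551*√442/278342 ≈ 42.509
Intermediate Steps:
Y(d) = √2*√d (Y(d) = √(2*d) = √2*√d)
(-13804 + X)/(-528 + Y(221)) = (-13804 - 7747)/(-528 + √2*√221) = -21551/(-528 + √442)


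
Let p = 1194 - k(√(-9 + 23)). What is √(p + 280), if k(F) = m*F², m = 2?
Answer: √1446 ≈ 38.026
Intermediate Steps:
k(F) = 2*F²
p = 1166 (p = 1194 - 2*(√(-9 + 23))² = 1194 - 2*(√14)² = 1194 - 2*14 = 1194 - 1*28 = 1194 - 28 = 1166)
√(p + 280) = √(1166 + 280) = √1446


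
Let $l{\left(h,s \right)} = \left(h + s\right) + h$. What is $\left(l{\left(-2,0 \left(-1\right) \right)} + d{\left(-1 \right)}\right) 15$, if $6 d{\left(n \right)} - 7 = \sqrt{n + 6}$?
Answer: $- \frac{85}{2} + \frac{5 \sqrt{5}}{2} \approx -36.91$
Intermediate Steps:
$d{\left(n \right)} = \frac{7}{6} + \frac{\sqrt{6 + n}}{6}$ ($d{\left(n \right)} = \frac{7}{6} + \frac{\sqrt{n + 6}}{6} = \frac{7}{6} + \frac{\sqrt{6 + n}}{6}$)
$l{\left(h,s \right)} = s + 2 h$
$\left(l{\left(-2,0 \left(-1\right) \right)} + d{\left(-1 \right)}\right) 15 = \left(\left(0 \left(-1\right) + 2 \left(-2\right)\right) + \left(\frac{7}{6} + \frac{\sqrt{6 - 1}}{6}\right)\right) 15 = \left(\left(0 - 4\right) + \left(\frac{7}{6} + \frac{\sqrt{5}}{6}\right)\right) 15 = \left(-4 + \left(\frac{7}{6} + \frac{\sqrt{5}}{6}\right)\right) 15 = \left(- \frac{17}{6} + \frac{\sqrt{5}}{6}\right) 15 = - \frac{85}{2} + \frac{5 \sqrt{5}}{2}$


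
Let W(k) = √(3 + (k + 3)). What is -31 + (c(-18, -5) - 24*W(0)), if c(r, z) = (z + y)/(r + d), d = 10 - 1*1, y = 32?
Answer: -34 - 24*√6 ≈ -92.788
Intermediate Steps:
d = 9 (d = 10 - 1 = 9)
c(r, z) = (32 + z)/(9 + r) (c(r, z) = (z + 32)/(r + 9) = (32 + z)/(9 + r))
W(k) = √(6 + k) (W(k) = √(3 + (3 + k)) = √(6 + k))
-31 + (c(-18, -5) - 24*W(0)) = -31 + ((32 - 5)/(9 - 18) - 24*√(6 + 0)) = -31 + (27/(-9) - 24*√6) = -31 + (-⅑*27 - 24*√6) = -31 + (-3 - 24*√6) = -34 - 24*√6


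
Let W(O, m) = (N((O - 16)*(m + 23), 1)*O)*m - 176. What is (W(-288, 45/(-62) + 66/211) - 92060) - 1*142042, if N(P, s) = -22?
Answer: -1549529102/6541 ≈ -2.3689e+5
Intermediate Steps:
W(O, m) = -176 - 22*O*m (W(O, m) = (-22*O)*m - 176 = -22*O*m - 176 = -176 - 22*O*m)
(W(-288, 45/(-62) + 66/211) - 92060) - 1*142042 = ((-176 - 22*(-288)*(45/(-62) + 66/211)) - 92060) - 1*142042 = ((-176 - 22*(-288)*(45*(-1/62) + 66*(1/211))) - 92060) - 142042 = ((-176 - 22*(-288)*(-45/62 + 66/211)) - 92060) - 142042 = ((-176 - 22*(-288)*(-5403/13082)) - 92060) - 142042 = ((-176 - 17116704/6541) - 92060) - 142042 = (-18267920/6541 - 92060) - 142042 = -620432380/6541 - 142042 = -1549529102/6541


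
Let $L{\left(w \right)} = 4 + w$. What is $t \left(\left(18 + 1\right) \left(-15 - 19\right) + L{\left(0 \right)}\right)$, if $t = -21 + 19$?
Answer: $1284$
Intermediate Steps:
$t = -2$
$t \left(\left(18 + 1\right) \left(-15 - 19\right) + L{\left(0 \right)}\right) = - 2 \left(\left(18 + 1\right) \left(-15 - 19\right) + \left(4 + 0\right)\right) = - 2 \left(19 \left(-34\right) + 4\right) = - 2 \left(-646 + 4\right) = \left(-2\right) \left(-642\right) = 1284$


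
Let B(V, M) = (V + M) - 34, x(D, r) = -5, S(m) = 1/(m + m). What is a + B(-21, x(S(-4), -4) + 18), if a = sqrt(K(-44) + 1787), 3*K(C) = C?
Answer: -42 + sqrt(15951)/3 ≈ 0.099090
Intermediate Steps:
S(m) = 1/(2*m)
K(C) = C/3
a = sqrt(15951)/3 (a = sqrt((1/3)*(-44) + 1787) = sqrt(-44/3 + 1787) = sqrt(5317/3) = sqrt(15951)/3 ≈ 42.099)
B(V, M) = -34 + M + V (B(V, M) = (M + V) - 34 = -34 + M + V)
a + B(-21, x(S(-4), -4) + 18) = sqrt(15951)/3 + (-34 + (-5 + 18) - 21) = sqrt(15951)/3 + (-34 + 13 - 21) = sqrt(15951)/3 - 42 = -42 + sqrt(15951)/3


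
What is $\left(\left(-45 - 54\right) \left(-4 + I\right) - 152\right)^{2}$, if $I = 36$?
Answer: $11022400$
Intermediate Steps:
$\left(\left(-45 - 54\right) \left(-4 + I\right) - 152\right)^{2} = \left(\left(-45 - 54\right) \left(-4 + 36\right) - 152\right)^{2} = \left(\left(-99\right) 32 - 152\right)^{2} = \left(-3168 - 152\right)^{2} = \left(-3320\right)^{2} = 11022400$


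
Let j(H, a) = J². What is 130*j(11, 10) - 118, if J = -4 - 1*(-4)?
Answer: -118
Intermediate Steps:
J = 0 (J = -4 + 4 = 0)
j(H, a) = 0 (j(H, a) = 0² = 0)
130*j(11, 10) - 118 = 130*0 - 118 = 0 - 118 = -118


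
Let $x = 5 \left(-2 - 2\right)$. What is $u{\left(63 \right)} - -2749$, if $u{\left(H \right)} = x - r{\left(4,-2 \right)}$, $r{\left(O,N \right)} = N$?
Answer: $2731$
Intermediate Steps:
$x = -20$ ($x = 5 \left(-4\right) = -20$)
$u{\left(H \right)} = -18$ ($u{\left(H \right)} = -20 - -2 = -20 + 2 = -18$)
$u{\left(63 \right)} - -2749 = -18 - -2749 = -18 + 2749 = 2731$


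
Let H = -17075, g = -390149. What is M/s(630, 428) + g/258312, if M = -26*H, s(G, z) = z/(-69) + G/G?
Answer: -7912895319091/92734008 ≈ -85329.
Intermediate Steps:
s(G, z) = 1 - z/69 (s(G, z) = z*(-1/69) + 1 = -z/69 + 1 = 1 - z/69)
M = 443950 (M = -26*(-17075) = 443950)
M/s(630, 428) + g/258312 = 443950/(1 - 1/69*428) - 390149/258312 = 443950/(1 - 428/69) - 390149*1/258312 = 443950/(-359/69) - 390149/258312 = 443950*(-69/359) - 390149/258312 = -30632550/359 - 390149/258312 = -7912895319091/92734008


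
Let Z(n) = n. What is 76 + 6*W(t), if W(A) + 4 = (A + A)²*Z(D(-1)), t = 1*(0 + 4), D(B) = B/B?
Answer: 436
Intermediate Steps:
D(B) = 1
t = 4 (t = 1*4 = 4)
W(A) = -4 + 4*A² (W(A) = -4 + (A + A)²*1 = -4 + (2*A)²*1 = -4 + (4*A²)*1 = -4 + 4*A²)
76 + 6*W(t) = 76 + 6*(-4 + 4*4²) = 76 + 6*(-4 + 4*16) = 76 + 6*(-4 + 64) = 76 + 6*60 = 76 + 360 = 436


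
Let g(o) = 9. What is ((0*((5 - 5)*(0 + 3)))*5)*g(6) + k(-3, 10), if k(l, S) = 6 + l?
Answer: 3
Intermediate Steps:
((0*((5 - 5)*(0 + 3)))*5)*g(6) + k(-3, 10) = ((0*((5 - 5)*(0 + 3)))*5)*9 + (6 - 3) = ((0*(0*3))*5)*9 + 3 = ((0*0)*5)*9 + 3 = (0*5)*9 + 3 = 0*9 + 3 = 0 + 3 = 3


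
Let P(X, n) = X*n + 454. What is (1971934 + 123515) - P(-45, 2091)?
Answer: 2189090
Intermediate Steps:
P(X, n) = 454 + X*n
(1971934 + 123515) - P(-45, 2091) = (1971934 + 123515) - (454 - 45*2091) = 2095449 - (454 - 94095) = 2095449 - 1*(-93641) = 2095449 + 93641 = 2189090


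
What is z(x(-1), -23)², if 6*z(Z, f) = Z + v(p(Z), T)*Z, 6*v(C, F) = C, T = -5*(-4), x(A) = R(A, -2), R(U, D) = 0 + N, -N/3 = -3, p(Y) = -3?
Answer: 9/16 ≈ 0.56250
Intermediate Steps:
N = 9 (N = -3*(-3) = 9)
R(U, D) = 9 (R(U, D) = 0 + 9 = 9)
x(A) = 9
T = 20
v(C, F) = C/6
z(Z, f) = Z/12 (z(Z, f) = (Z + ((⅙)*(-3))*Z)/6 = (Z - Z/2)/6 = (Z/2)/6 = Z/12)
z(x(-1), -23)² = ((1/12)*9)² = (¾)² = 9/16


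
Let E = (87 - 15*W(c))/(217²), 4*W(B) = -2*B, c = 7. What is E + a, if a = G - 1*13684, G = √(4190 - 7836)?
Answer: -41571983/3038 + I*√3646 ≈ -13684.0 + 60.382*I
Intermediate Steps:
G = I*√3646 (G = √(-3646) = I*√3646 ≈ 60.382*I)
W(B) = -B/2 (W(B) = (-2*B)/4 = -B/2)
a = -13684 + I*√3646 (a = I*√3646 - 1*13684 = I*√3646 - 13684 = -13684 + I*√3646 ≈ -13684.0 + 60.382*I)
E = 9/3038 (E = (87 - (-15)*7/2)/(217²) = (87 - 15*(-7/2))/47089 = (87 + 105/2)*(1/47089) = (279/2)*(1/47089) = 9/3038 ≈ 0.0029625)
E + a = 9/3038 + (-13684 + I*√3646) = -41571983/3038 + I*√3646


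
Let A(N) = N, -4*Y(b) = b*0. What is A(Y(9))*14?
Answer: 0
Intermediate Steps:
Y(b) = 0 (Y(b) = -b*0/4 = -¼*0 = 0)
A(Y(9))*14 = 0*14 = 0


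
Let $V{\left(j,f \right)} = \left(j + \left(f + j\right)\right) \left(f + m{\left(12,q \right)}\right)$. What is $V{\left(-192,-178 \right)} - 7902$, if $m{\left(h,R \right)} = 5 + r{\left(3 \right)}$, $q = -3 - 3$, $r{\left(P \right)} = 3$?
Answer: $87638$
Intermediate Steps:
$q = -6$
$m{\left(h,R \right)} = 8$ ($m{\left(h,R \right)} = 5 + 3 = 8$)
$V{\left(j,f \right)} = \left(8 + f\right) \left(f + 2 j\right)$ ($V{\left(j,f \right)} = \left(j + \left(f + j\right)\right) \left(f + 8\right) = \left(f + 2 j\right) \left(8 + f\right) = \left(8 + f\right) \left(f + 2 j\right)$)
$V{\left(-192,-178 \right)} - 7902 = \left(\left(-178\right)^{2} + 8 \left(-178\right) + 16 \left(-192\right) + 2 \left(-178\right) \left(-192\right)\right) - 7902 = \left(31684 - 1424 - 3072 + 68352\right) - 7902 = 95540 - 7902 = 87638$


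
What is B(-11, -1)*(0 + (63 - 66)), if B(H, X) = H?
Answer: 33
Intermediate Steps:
B(-11, -1)*(0 + (63 - 66)) = -11*(0 + (63 - 66)) = -11*(0 - 3) = -11*(-3) = 33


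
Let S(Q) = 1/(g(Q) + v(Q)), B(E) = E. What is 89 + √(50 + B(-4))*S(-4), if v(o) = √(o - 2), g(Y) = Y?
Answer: 89 - 2*√46/11 - I*√69/11 ≈ 87.767 - 0.75515*I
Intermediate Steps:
v(o) = √(-2 + o)
S(Q) = 1/(Q + √(-2 + Q))
89 + √(50 + B(-4))*S(-4) = 89 + √(50 - 4)/(-4 + √(-2 - 4)) = 89 + √46/(-4 + √(-6)) = 89 + √46/(-4 + I*√6)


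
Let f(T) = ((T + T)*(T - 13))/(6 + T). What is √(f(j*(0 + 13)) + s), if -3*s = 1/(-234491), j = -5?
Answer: I*√296063473373202027/41504907 ≈ 13.11*I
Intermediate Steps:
s = 1/703473 (s = -⅓/(-234491) = -⅓*(-1/234491) = 1/703473 ≈ 1.4215e-6)
f(T) = 2*T*(-13 + T)/(6 + T) (f(T) = ((2*T)*(-13 + T))/(6 + T) = (2*T*(-13 + T))/(6 + T) = 2*T*(-13 + T)/(6 + T))
√(f(j*(0 + 13)) + s) = √(2*(-5*(0 + 13))*(-13 - 5*(0 + 13))/(6 - 5*(0 + 13)) + 1/703473) = √(2*(-5*13)*(-13 - 5*13)/(6 - 5*13) + 1/703473) = √(2*(-65)*(-13 - 65)/(6 - 65) + 1/703473) = √(2*(-65)*(-78)/(-59) + 1/703473) = √(2*(-65)*(-1/59)*(-78) + 1/703473) = √(-10140/59 + 1/703473) = √(-7133216161/41504907) = I*√296063473373202027/41504907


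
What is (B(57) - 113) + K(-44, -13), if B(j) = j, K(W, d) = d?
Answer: -69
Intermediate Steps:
(B(57) - 113) + K(-44, -13) = (57 - 113) - 13 = -56 - 13 = -69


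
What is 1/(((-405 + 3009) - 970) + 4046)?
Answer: 1/5680 ≈ 0.00017606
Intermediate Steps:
1/(((-405 + 3009) - 970) + 4046) = 1/((2604 - 970) + 4046) = 1/(1634 + 4046) = 1/5680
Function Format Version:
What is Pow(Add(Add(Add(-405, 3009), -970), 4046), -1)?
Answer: Rational(1, 5680) ≈ 0.00017606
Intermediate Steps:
Pow(Add(Add(Add(-405, 3009), -970), 4046), -1) = Pow(Add(Add(2604, -970), 4046), -1) = Pow(Add(1634, 4046), -1) = Pow(5680, -1) = Rational(1, 5680)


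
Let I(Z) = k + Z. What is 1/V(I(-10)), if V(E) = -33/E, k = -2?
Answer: 4/11 ≈ 0.36364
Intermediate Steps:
I(Z) = -2 + Z
1/V(I(-10)) = 1/(-33/(-2 - 10)) = 1/(-33/(-12)) = 1/(-33*(-1/12)) = 1/(11/4) = 4/11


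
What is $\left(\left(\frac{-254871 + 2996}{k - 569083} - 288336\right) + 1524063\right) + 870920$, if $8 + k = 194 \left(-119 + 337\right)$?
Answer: $\frac{85367675756}{40523} \approx 2.1066 \cdot 10^{6}$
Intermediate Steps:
$k = 42284$ ($k = -8 + 194 \left(-119 + 337\right) = -8 + 194 \cdot 218 = -8 + 42292 = 42284$)
$\left(\left(\frac{-254871 + 2996}{k - 569083} - 288336\right) + 1524063\right) + 870920 = \left(\left(\frac{-254871 + 2996}{42284 - 569083} - 288336\right) + 1524063\right) + 870920 = \left(\left(- \frac{251875}{-526799} - 288336\right) + 1524063\right) + 870920 = \left(\left(\left(-251875\right) \left(- \frac{1}{526799}\right) - 288336\right) + 1524063\right) + 870920 = \left(\left(\frac{19375}{40523} - 288336\right) + 1524063\right) + 870920 = \left(- \frac{11684220353}{40523} + 1524063\right) + 870920 = \frac{50075384596}{40523} + 870920 = \frac{85367675756}{40523}$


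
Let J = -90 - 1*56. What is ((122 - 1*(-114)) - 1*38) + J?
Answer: 52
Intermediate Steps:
J = -146 (J = -90 - 56 = -146)
((122 - 1*(-114)) - 1*38) + J = ((122 - 1*(-114)) - 1*38) - 146 = ((122 + 114) - 38) - 146 = (236 - 38) - 146 = 198 - 146 = 52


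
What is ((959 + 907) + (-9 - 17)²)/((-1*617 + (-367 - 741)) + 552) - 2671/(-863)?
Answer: 939337/1012299 ≈ 0.92792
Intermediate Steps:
((959 + 907) + (-9 - 17)²)/((-1*617 + (-367 - 741)) + 552) - 2671/(-863) = (1866 + (-26)²)/((-617 - 1108) + 552) - 2671*(-1/863) = (1866 + 676)/(-1725 + 552) + 2671/863 = 2542/(-1173) + 2671/863 = 2542*(-1/1173) + 2671/863 = -2542/1173 + 2671/863 = 939337/1012299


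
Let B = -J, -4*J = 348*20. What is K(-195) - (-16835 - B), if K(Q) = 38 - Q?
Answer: 18808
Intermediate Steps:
J = -1740 (J = -87*20 = -¼*6960 = -1740)
B = 1740 (B = -1*(-1740) = 1740)
K(-195) - (-16835 - B) = (38 - 1*(-195)) - (-16835 - 1*1740) = (38 + 195) - (-16835 - 1740) = 233 - 1*(-18575) = 233 + 18575 = 18808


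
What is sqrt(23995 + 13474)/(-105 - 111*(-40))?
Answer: sqrt(37469)/4335 ≈ 0.044653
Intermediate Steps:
sqrt(23995 + 13474)/(-105 - 111*(-40)) = sqrt(37469)/(-105 + 4440) = sqrt(37469)/4335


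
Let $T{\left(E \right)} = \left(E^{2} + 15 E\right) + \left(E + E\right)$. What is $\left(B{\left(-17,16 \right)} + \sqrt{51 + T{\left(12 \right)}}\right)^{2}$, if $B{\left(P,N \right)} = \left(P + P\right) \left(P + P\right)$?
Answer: $\left(1156 + \sqrt{399}\right)^{2} \approx 1.3829 \cdot 10^{6}$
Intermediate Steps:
$B{\left(P,N \right)} = 4 P^{2}$ ($B{\left(P,N \right)} = 2 P 2 P = 4 P^{2}$)
$T{\left(E \right)} = E^{2} + 17 E$ ($T{\left(E \right)} = \left(E^{2} + 15 E\right) + 2 E = E^{2} + 17 E$)
$\left(B{\left(-17,16 \right)} + \sqrt{51 + T{\left(12 \right)}}\right)^{2} = \left(4 \left(-17\right)^{2} + \sqrt{51 + 12 \left(17 + 12\right)}\right)^{2} = \left(4 \cdot 289 + \sqrt{51 + 12 \cdot 29}\right)^{2} = \left(1156 + \sqrt{51 + 348}\right)^{2} = \left(1156 + \sqrt{399}\right)^{2}$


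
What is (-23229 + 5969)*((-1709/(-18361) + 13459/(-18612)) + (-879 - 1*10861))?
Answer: 17312571433442365/85433733 ≈ 2.0264e+8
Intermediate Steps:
(-23229 + 5969)*((-1709/(-18361) + 13459/(-18612)) + (-879 - 1*10861)) = -17260*((-1709*(-1/18361) + 13459*(-1/18612)) + (-879 - 10861)) = -17260*((1709/18361 - 13459/18612) - 11740) = -17260*(-215312791/341734932 - 11740) = -17260*(-4012183414471/341734932) = 17312571433442365/85433733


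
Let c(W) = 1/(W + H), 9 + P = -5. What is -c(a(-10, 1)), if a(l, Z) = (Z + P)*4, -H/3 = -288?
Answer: -1/812 ≈ -0.0012315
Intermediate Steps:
P = -14 (P = -9 - 5 = -14)
H = 864 (H = -3*(-288) = 864)
a(l, Z) = -56 + 4*Z (a(l, Z) = (Z - 14)*4 = (-14 + Z)*4 = -56 + 4*Z)
c(W) = 1/(864 + W) (c(W) = 1/(W + 864) = 1/(864 + W))
-c(a(-10, 1)) = -1/(864 + (-56 + 4*1)) = -1/(864 + (-56 + 4)) = -1/(864 - 52) = -1/812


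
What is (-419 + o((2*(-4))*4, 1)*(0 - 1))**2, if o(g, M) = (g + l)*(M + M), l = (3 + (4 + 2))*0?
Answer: 126025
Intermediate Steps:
l = 0 (l = (3 + 6)*0 = 9*0 = 0)
o(g, M) = 2*M*g (o(g, M) = (g + 0)*(M + M) = g*(2*M) = 2*M*g)
(-419 + o((2*(-4))*4, 1)*(0 - 1))**2 = (-419 + (2*1*((2*(-4))*4))*(0 - 1))**2 = (-419 + (2*1*(-8*4))*(-1))**2 = (-419 + (2*1*(-32))*(-1))**2 = (-419 - 64*(-1))**2 = (-419 + 64)**2 = (-355)**2 = 126025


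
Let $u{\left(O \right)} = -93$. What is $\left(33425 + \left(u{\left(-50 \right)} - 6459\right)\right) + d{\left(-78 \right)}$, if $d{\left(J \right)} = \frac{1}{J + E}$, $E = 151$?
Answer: $\frac{1961730}{73} \approx 26873.0$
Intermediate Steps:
$d{\left(J \right)} = \frac{1}{151 + J}$ ($d{\left(J \right)} = \frac{1}{J + 151} = \frac{1}{151 + J}$)
$\left(33425 + \left(u{\left(-50 \right)} - 6459\right)\right) + d{\left(-78 \right)} = \left(33425 - 6552\right) + \frac{1}{151 - 78} = \left(33425 - 6552\right) + \frac{1}{73} = 26873 + \frac{1}{73} = \frac{1961730}{73}$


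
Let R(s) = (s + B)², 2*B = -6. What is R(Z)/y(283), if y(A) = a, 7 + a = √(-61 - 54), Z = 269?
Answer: -123823/41 - 17689*I*√115/41 ≈ -3020.1 - 4626.7*I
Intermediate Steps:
B = -3 (B = (½)*(-6) = -3)
a = -7 + I*√115 (a = -7 + √(-61 - 54) = -7 + √(-115) = -7 + I*√115 ≈ -7.0 + 10.724*I)
y(A) = -7 + I*√115
R(s) = (-3 + s)² (R(s) = (s - 3)² = (-3 + s)²)
R(Z)/y(283) = (-3 + 269)²/(-7 + I*√115) = 266²/(-7 + I*√115) = 70756/(-7 + I*√115)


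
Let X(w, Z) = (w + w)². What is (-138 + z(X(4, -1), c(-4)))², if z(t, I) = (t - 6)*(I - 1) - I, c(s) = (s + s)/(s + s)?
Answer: 19321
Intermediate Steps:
X(w, Z) = 4*w² (X(w, Z) = (2*w)² = 4*w²)
c(s) = 1 (c(s) = (2*s)/((2*s)) = (2*s)*(1/(2*s)) = 1)
z(t, I) = -I + (-1 + I)*(-6 + t) (z(t, I) = (-6 + t)*(-1 + I) - I = (-1 + I)*(-6 + t) - I = -I + (-1 + I)*(-6 + t))
(-138 + z(X(4, -1), c(-4)))² = (-138 + (6 - 4*4² - 7*1 + 1*(4*4²)))² = (-138 + (6 - 4*16 - 7 + 1*(4*16)))² = (-138 + (6 - 1*64 - 7 + 1*64))² = (-138 + (6 - 64 - 7 + 64))² = (-138 - 1)² = (-139)² = 19321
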